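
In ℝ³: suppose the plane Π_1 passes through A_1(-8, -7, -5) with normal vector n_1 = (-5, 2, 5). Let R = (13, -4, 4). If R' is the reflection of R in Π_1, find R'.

Π_1: n_1·r = n_1·A_1 gives -5x + 2y + 5z = 1.
λ = (n·R − d)/|n|² = (-53 − 1)/54 = -1.
Reflection = R − 2λn = (13, -4, 4) − (-2)·(-5, 2, 5) = (3, 0, 14).

(3, 0, 14)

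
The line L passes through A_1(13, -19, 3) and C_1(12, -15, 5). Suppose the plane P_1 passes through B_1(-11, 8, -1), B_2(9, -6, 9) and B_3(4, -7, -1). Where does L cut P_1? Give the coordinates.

A direction vector for L is C_1 − A_1 = (-1, 4, 2).
B_1B_2 = (20, -14, 10), B_1B_3 = (15, -15, 0); a normal to P_1 is B_1B_2 × B_1B_3 = (150, 150, -90).
Using B_1: P_1 has equation 150x + 150y - 90z = -360.
Substitute r = (13, -19, 3) + t(-1, 4, 2) into the plane: -1170 + 270t = -360, so t = 3.
Intersection: (13, -19, 3) + 3·(-1, 4, 2) = (10, -7, 9).

(10, -7, 9)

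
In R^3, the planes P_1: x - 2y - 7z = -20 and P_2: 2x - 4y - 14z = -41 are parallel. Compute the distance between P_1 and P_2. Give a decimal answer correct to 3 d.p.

Rescale P_2 by 1/2: x - 2y - 7z = -41/2. Then distance = |-20 − (-41/2)| / √54 ≈ 0.068.

0.068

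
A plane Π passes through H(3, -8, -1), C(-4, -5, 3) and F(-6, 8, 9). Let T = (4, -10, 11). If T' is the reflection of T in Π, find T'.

(-4, -2, -9)

HC = (-7, 3, 4), HF = (-9, 16, 10); a normal to Π is HC × HF = (-34, 34, -85).
Using H: Π has equation -34x + 34y - 85z = -289.
λ = (n·T − d)/|n|² = (-1411 − (-289))/9537 = -2/17.
Reflection = T − 2λn = (4, -10, 11) − (-4/17)·(-34, 34, -85) = (-4, -2, -9).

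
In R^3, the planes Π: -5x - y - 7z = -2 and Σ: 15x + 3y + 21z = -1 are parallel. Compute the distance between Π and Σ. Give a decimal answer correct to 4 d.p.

Rescale Σ by 1/(-3): -5x - y - 7z = 1/3. Then distance = |-2 − (1/3)| / √75 ≈ 0.2694.

0.2694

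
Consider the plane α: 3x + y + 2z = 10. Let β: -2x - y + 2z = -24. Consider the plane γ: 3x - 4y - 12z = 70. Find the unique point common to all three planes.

(6, 2, -5)

Solving the 3×3 linear system 3x + y + 2z = 10, -2x - y + 2z = -24, 3x - 4y - 12z = 70 (e.g. by elimination or Cramer's rule, determinant = 64) gives (6, 2, -5).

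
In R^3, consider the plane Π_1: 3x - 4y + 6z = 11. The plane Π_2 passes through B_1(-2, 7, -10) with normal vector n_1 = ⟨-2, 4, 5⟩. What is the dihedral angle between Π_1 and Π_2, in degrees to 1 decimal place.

81.2

Π_2: n_1·r = n_1·B_1 gives -2x + 4y + 5z = -18.
cos θ = |n₁·n₂| / (|n₁||n₂|) = |8| / (√61 · √45).
θ = arccos(0.15269) ≈ 81.2°.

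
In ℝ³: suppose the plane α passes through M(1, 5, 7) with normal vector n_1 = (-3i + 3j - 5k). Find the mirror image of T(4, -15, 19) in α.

(-14, 3, -11)

α: n_1·r = n_1·M gives -3x + 3y - 5z = -23.
λ = (n·T − d)/|n|² = (-152 − (-23))/43 = -3.
Reflection = T − 2λn = (4, -15, 19) − (-6)·(-3, 3, -5) = (-14, 3, -11).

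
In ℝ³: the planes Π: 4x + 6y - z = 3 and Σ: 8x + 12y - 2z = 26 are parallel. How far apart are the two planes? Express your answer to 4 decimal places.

Rescale Σ by 1/2: 4x + 6y - z = 13. Then distance = |3 − 13| / √53 ≈ 1.3736.

1.3736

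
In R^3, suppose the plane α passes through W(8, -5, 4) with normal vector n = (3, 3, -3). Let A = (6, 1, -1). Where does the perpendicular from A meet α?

α: n·r = n·W gives 3x + 3y - 3z = -3.
Foot = A − λn with λ = (n·A − d)/|n|² = (24 − (-3))/27 = 1.
Foot = (6, 1, -1) − 1·(3, 3, -3) = (3, -2, 2).

(3, -2, 2)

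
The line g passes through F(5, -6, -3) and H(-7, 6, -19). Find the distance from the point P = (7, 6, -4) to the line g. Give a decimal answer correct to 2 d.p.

A direction vector for g is H − F = (-12, 12, -16).
Taking (5, -6, -3) on g with direction v = (-12, 12, -16): w = P − (5, -6, -3) = (2, 12, -1), and w × v = (-180, 44, 168).
Distance = |w × v| / |v| = √62560 / √544 ≈ 10.72.

10.72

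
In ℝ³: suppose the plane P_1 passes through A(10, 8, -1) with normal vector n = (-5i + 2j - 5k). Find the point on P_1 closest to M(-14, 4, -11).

(1, -2, 4)

P_1: n·r = n·A gives -5x + 2y - 5z = -29.
Foot = M − λn with λ = (n·M − d)/|n|² = (133 − (-29))/54 = 3.
Foot = (-14, 4, -11) − 3·(-5, 2, -5) = (1, -2, 4).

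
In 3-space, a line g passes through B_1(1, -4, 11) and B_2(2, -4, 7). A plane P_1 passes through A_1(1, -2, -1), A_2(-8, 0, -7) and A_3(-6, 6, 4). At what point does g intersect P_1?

A direction vector for g is B_2 − B_1 = (1, 0, -4).
A_1A_2 = (-9, 2, -6), A_1A_3 = (-7, 8, 5); a normal to P_1 is A_1A_2 × A_1A_3 = (58, 87, -58).
Using A_1: P_1 has equation 58x + 87y - 58z = -58.
Substitute r = (1, -4, 11) + t(1, 0, -4) into the plane: -928 + 290t = -58, so t = 3.
Intersection: (1, -4, 11) + 3·(1, 0, -4) = (4, -4, -1).

(4, -4, -1)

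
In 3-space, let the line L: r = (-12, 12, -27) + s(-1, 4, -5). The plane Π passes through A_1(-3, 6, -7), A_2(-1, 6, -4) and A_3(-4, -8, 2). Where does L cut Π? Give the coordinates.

A_1A_2 = (2, 0, 3), A_1A_3 = (-1, -14, 9); a normal to Π is A_1A_2 × A_1A_3 = (42, -21, -28).
Using A_1: Π has equation 42x - 21y - 28z = -56.
Substitute r = (-12, 12, -27) + t(-1, 4, -5) into the plane: 0 + 14t = -56, so t = -4.
Intersection: (-12, 12, -27) + (-4)·(-1, 4, -5) = (-8, -4, -7).

(-8, -4, -7)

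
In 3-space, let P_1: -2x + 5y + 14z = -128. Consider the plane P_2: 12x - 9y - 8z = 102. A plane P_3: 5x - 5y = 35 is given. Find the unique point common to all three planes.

(-3, -10, -6)

Solving the 3×3 linear system -2x + 5y + 14z = -128, 12x - 9y - 8z = 102, 5x - 5y = 35 (e.g. by elimination or Cramer's rule, determinant = -330) gives (-3, -10, -6).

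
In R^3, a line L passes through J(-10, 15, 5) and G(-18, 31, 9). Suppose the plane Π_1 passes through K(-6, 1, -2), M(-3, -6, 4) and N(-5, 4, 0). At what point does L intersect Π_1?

(-4, 3, 2)

A direction vector for L is G − J = (-8, 16, 4).
KM = (3, -7, 6), KN = (1, 3, 2); a normal to Π_1 is KM × KN = (-32, 0, 16).
Using K: Π_1 has equation -32x + 16z = 160.
Substitute r = (-10, 15, 5) + t(-8, 16, 4) into the plane: 400 + 320t = 160, so t = -3/4.
Intersection: (-10, 15, 5) + (-3/4)·(-8, 16, 4) = (-4, 3, 2).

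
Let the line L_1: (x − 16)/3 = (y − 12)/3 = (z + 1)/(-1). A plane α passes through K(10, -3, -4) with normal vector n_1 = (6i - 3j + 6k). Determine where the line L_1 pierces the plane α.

(7, 3, 2)

L_1 has direction (3, 3, -1) through (16, 12, -1).
α: n_1·r = n_1·K gives 6x - 3y + 6z = 45.
Substitute r = (16, 12, -1) + t(3, 3, -1) into the plane: 54 + 3t = 45, so t = -3.
Intersection: (16, 12, -1) + (-3)·(3, 3, -1) = (7, 3, 2).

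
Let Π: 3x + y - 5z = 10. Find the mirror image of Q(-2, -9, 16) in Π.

(16, -3, -14)

λ = (n·Q − d)/|n|² = (-95 − 10)/35 = -3.
Reflection = Q − 2λn = (-2, -9, 16) − (-6)·(3, 1, -5) = (16, -3, -14).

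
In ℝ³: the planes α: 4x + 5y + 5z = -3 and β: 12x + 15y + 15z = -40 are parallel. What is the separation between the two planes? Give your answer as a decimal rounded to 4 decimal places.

1.2719

Rescale β by 1/3: 4x + 5y + 5z = -40/3. Then distance = |-3 − (-40/3)| / √66 ≈ 1.2719.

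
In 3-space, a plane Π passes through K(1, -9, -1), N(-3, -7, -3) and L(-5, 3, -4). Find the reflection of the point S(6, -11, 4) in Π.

KN = (-4, 2, -2), KL = (-6, 12, -3); a normal to Π is KN × KL = (18, 0, -36).
Using K: Π has equation 18x - 36z = 54.
λ = (n·S − d)/|n|² = (-36 − 54)/1620 = -1/18.
Reflection = S − 2λn = (6, -11, 4) − (-1/9)·(18, 0, -36) = (8, -11, 0).

(8, -11, 0)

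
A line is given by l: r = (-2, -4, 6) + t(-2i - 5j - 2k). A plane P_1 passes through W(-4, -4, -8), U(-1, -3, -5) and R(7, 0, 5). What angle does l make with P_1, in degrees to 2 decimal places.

47.24

WU = (3, 1, 3), WR = (11, 4, 13); a normal to P_1 is WU × WR = (1, -6, 1).
Using W: P_1 has equation x - 6y + z = 12.
sin θ = |n·v| / (|n||v|) = |26| / (√38 · √33) = 0.73422.
θ ≈ 47.24°.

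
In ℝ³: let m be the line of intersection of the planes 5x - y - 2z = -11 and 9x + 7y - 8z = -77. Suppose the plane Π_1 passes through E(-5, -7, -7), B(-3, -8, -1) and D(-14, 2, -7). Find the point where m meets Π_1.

Direction of m: (5, -1, -2) × (9, 7, -8) = (22, 22, 44).
A point on m: solving the two plane equations with x = -12 gives (-12, -15, -17).
EB = (2, -1, 6), ED = (-9, 9, 0); a normal to Π_1 is EB × ED = (-54, -54, 9).
Using E: Π_1 has equation -54x - 54y + 9z = 585.
Substitute r = (-12, -15, -17) + t(22, 22, 44) into the plane: 1305 + (-1980)t = 585, so t = 4/11.
Intersection: (-12, -15, -17) + (4/11)·(22, 22, 44) = (-4, -7, -1).

(-4, -7, -1)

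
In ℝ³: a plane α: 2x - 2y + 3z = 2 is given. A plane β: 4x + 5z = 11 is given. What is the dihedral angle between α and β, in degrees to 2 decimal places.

cos θ = |n₁·n₂| / (|n₁||n₂|) = |23| / (√17 · √41).
θ = arccos(0.87119) ≈ 29.40°.

29.40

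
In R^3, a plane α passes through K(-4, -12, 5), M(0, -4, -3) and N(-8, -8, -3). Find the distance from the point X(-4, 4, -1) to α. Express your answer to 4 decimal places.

KM = (4, 8, -8), KN = (-4, 4, -8); a normal to α is KM × KN = (-32, 64, 48).
Using K: α has equation -32x + 64y + 48z = -400.
n·X − d = (-32)·(-4) + (64)·(4) + (48)·(-1) − (-400) = 736; |n| = √7424.
Distance = |736| / √7424 = 736/√7424 ≈ 8.5420.

8.5420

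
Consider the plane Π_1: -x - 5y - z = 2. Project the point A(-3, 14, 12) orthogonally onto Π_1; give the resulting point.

Foot = A − λn with λ = (n·A − d)/|n|² = (-79 − 2)/27 = -3.
Foot = (-3, 14, 12) − (-3)·(-1, -5, -1) = (-6, -1, 9).

(-6, -1, 9)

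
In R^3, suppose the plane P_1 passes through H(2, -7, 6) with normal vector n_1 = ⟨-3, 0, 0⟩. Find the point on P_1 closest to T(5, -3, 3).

P_1: n_1·r = n_1·H gives -3x = -6.
Foot = T − λn with λ = (n·T − d)/|n|² = (-15 − (-6))/9 = -1.
Foot = (5, -3, 3) − (-1)·(-3, 0, 0) = (2, -3, 3).

(2, -3, 3)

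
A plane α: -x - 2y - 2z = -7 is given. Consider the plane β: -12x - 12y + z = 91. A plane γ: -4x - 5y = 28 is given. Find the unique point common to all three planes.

Solving the 3×3 linear system -x - 2y - 2z = -7, -12x - 12y + z = 91, -4x - 5y = 28 (e.g. by elimination or Cramer's rule, determinant = -21) gives (-7, 0, 7).

(-7, 0, 7)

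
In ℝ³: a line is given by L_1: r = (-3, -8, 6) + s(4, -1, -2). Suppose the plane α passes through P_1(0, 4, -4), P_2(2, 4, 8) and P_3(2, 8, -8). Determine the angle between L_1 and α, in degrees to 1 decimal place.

64.1

P_1P_2 = (2, 0, 12), P_1P_3 = (2, 4, -4); a normal to α is P_1P_2 × P_1P_3 = (-48, 32, 8).
Using P_1: α has equation -48x + 32y + 8z = 96.
sin θ = |n·v| / (|n||v|) = |-240| / (√3392 · √21) = 0.89924.
θ ≈ 64.1°.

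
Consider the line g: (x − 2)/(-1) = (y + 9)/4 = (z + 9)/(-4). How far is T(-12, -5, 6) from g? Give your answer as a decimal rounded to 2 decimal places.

20.24

g has direction (-1, 4, -4) through (2, -9, -9).
Taking (2, -9, -9) on g with direction v = (-1, 4, -4): w = T − (2, -9, -9) = (-14, 4, 15), and w × v = (-76, -71, -52).
Distance = |w × v| / |v| = √13521 / √33 ≈ 20.24.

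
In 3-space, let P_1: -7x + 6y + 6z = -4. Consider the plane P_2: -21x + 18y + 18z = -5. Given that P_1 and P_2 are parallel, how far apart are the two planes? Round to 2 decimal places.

0.21

Rescale P_2 by 1/3: -7x + 6y + 6z = -5/3. Then distance = |-4 − (-5/3)| / √121 ≈ 0.21.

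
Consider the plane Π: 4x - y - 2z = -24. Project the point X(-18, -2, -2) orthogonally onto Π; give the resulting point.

(-10, -4, -6)

Foot = X − λn with λ = (n·X − d)/|n|² = (-66 − (-24))/21 = -2.
Foot = (-18, -2, -2) − (-2)·(4, -1, -2) = (-10, -4, -6).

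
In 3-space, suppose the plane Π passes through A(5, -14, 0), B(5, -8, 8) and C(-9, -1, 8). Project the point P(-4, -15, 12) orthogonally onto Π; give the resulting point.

AB = (0, 6, 8), AC = (-14, 13, 8); a normal to Π is AB × AC = (-56, -112, 84).
Using A: Π has equation -56x - 112y + 84z = 1288.
Foot = P − λn with λ = (n·P − d)/|n|² = (2912 − 1288)/22736 = 1/14.
Foot = (-4, -15, 12) − (1/14)·(-56, -112, 84) = (0, -7, 6).

(0, -7, 6)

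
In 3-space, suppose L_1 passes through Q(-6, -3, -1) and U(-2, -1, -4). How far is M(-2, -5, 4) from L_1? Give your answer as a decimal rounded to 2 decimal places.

A direction vector for L_1 is U − Q = (4, 2, -3).
Taking (-6, -3, -1) on L_1 with direction v = (4, 2, -3): w = M − (-6, -3, -1) = (4, -2, 5), and w × v = (-4, 32, 16).
Distance = |w × v| / |v| = √1296 / √29 ≈ 6.69.

6.69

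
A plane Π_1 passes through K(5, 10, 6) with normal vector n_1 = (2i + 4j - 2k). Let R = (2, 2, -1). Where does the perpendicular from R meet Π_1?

Π_1: n_1·r = n_1·K gives 2x + 4y - 2z = 38.
Foot = R − λn with λ = (n·R − d)/|n|² = (14 − 38)/24 = -1.
Foot = (2, 2, -1) − (-1)·(2, 4, -2) = (4, 6, -3).

(4, 6, -3)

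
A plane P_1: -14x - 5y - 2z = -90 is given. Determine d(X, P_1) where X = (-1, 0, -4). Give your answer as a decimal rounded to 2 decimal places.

7.47

n·X − d = (-14)·(-1) + (-5)·(0) + (-2)·(-4) − (-90) = 112; |n| = √225.
Distance = |112| / √225 = 112/√225 ≈ 7.47.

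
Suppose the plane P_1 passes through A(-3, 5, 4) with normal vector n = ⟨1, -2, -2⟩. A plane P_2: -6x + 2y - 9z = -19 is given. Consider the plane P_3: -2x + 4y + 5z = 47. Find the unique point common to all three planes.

(-3, 4, 5)

P_1: n·r = n·A gives x - 2y - 2z = -21.
Solving the 3×3 linear system x - 2y - 2z = -21, -6x + 2y - 9z = -19, -2x + 4y + 5z = 47 (e.g. by elimination or Cramer's rule, determinant = -10) gives (-3, 4, 5).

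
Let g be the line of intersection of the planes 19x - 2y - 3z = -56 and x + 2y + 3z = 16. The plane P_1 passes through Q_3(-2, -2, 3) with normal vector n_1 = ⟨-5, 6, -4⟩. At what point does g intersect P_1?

Direction of g: (19, -2, -3) × (1, 2, 3) = (0, -60, 40).
A point on g: solving the two plane equations with y = -3 gives (-2, -3, 8).
P_1: n_1·r = n_1·Q_3 gives -5x + 6y - 4z = -14.
Substitute r = (-2, -3, 8) + t(0, -60, 40) into the plane: -40 + (-520)t = -14, so t = -1/20.
Intersection: (-2, -3, 8) + (-1/20)·(0, -60, 40) = (-2, 0, 6).

(-2, 0, 6)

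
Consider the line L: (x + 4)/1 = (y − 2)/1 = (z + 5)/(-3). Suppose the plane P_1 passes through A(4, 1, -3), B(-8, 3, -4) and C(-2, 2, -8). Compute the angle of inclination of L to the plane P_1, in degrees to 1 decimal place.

20.3

L has direction (1, 1, -3) through (-4, 2, -5).
AB = (-12, 2, -1), AC = (-6, 1, -5); a normal to P_1 is AB × AC = (-9, -54, 0).
Using A: P_1 has equation -9x - 54y = -90.
sin θ = |n·v| / (|n||v|) = |-63| / (√2997 · √11) = 0.34698.
θ ≈ 20.3°.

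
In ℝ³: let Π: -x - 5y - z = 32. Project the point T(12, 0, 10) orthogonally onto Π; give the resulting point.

(10, -10, 8)

Foot = T − λn with λ = (n·T − d)/|n|² = (-22 − 32)/27 = -2.
Foot = (12, 0, 10) − (-2)·(-1, -5, -1) = (10, -10, 8).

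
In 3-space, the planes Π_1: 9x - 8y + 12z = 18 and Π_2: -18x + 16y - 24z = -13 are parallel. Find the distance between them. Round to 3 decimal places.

0.676

Rescale Π_2 by 1/(-2): 9x - 8y + 12z = 13/2. Then distance = |18 − (13/2)| / √289 ≈ 0.676.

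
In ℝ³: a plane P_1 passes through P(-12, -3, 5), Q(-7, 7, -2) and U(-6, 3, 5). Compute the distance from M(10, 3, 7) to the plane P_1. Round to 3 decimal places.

PQ = (5, 10, -7), PU = (6, 6, 0); a normal to P_1 is PQ × PU = (42, -42, -30).
Using P: P_1 has equation 42x - 42y - 30z = -528.
n·M − d = (42)·(10) + (-42)·(3) + (-30)·(7) − (-528) = 612; |n| = √4428.
Distance = |612| / √4428 = 612/√4428 ≈ 9.197.

9.197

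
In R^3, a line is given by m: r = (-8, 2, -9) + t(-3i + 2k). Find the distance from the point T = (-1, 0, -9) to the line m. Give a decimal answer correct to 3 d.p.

4.368

Taking (-8, 2, -9) on m with direction v = (-3, 0, 2): w = T − (-8, 2, -9) = (7, -2, 0), and w × v = (-4, -14, -6).
Distance = |w × v| / |v| = √248 / √13 ≈ 4.368.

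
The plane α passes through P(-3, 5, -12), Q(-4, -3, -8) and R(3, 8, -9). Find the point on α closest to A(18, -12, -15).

PQ = (-1, -8, 4), PR = (6, 3, 3); a normal to α is PQ × PR = (-36, 27, 45).
Using P: α has equation -36x + 27y + 45z = -297.
Foot = A − λn with λ = (n·A − d)/|n|² = (-1647 − (-297))/4050 = -1/3.
Foot = (18, -12, -15) − (-1/3)·(-36, 27, 45) = (6, -3, 0).

(6, -3, 0)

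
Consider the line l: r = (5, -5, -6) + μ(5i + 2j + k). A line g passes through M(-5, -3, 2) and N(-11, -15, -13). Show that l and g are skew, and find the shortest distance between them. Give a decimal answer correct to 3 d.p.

0.768

A direction vector for g is N − M = (-6, -12, -15).
Common perpendicular direction n = (5, 2, 1) × (-6, -12, -15) = (-18, 69, -48).
With w = (-5, -3, 2) − (5, -5, -6) = (-10, 2, 8), w · n = -66.
Since n ≠ 0 the lines are not parallel, and w · n = -66 ≠ 0 so they do not intersect; hence they are skew.
Distance = |w · n| / |n| = |-66| / √7389 ≈ 0.768.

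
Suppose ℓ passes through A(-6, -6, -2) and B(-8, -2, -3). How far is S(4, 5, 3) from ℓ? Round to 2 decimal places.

A direction vector for ℓ is B − A = (-2, 4, -1).
Taking (-6, -6, -2) on ℓ with direction v = (-2, 4, -1): w = S − (-6, -6, -2) = (10, 11, 5), and w × v = (-31, 0, 62).
Distance = |w × v| / |v| = √4805 / √21 ≈ 15.13.

15.13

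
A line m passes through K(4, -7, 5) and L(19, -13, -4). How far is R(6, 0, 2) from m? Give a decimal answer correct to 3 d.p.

7.832

A direction vector for m is L − K = (15, -6, -9).
Taking (4, -7, 5) on m with direction v = (15, -6, -9): w = R − (4, -7, 5) = (2, 7, -3), and w × v = (-81, -27, -117).
Distance = |w × v| / |v| = √20979 / √342 ≈ 7.832.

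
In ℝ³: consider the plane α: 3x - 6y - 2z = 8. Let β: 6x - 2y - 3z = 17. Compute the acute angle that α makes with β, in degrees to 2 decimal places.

42.72

cos θ = |n₁·n₂| / (|n₁||n₂|) = |36| / (√49 · √49).
θ = arccos(0.73469) ≈ 42.72°.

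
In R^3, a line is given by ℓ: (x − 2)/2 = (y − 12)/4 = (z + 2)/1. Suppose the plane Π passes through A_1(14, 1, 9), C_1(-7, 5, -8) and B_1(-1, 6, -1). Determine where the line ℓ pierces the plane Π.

ℓ has direction (2, 4, 1) through (2, 12, -2).
A_1C_1 = (-21, 4, -17), A_1B_1 = (-15, 5, -10); a normal to Π is A_1C_1 × A_1B_1 = (45, 45, -45).
Using A_1: Π has equation 45x + 45y - 45z = 270.
Substitute r = (2, 12, -2) + t(2, 4, 1) into the plane: 720 + 225t = 270, so t = -2.
Intersection: (2, 12, -2) + (-2)·(2, 4, 1) = (-2, 4, -4).

(-2, 4, -4)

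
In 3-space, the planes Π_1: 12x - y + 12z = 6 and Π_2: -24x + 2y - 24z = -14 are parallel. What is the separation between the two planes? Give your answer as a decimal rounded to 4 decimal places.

0.0588

Rescale Π_2 by 1/(-2): 12x - y + 12z = 7. Then distance = |6 − 7| / √289 ≈ 0.0588.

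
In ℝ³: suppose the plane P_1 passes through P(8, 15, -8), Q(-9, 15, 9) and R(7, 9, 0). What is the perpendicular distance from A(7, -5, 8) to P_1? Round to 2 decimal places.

4.55

PQ = (-17, 0, 17), PR = (-1, -6, 8); a normal to P_1 is PQ × PR = (102, 119, 102).
Using P: P_1 has equation 102x + 119y + 102z = 1785.
n·A − d = (102)·(7) + (119)·(-5) + (102)·(8) − 1785 = -850; |n| = √34969.
Distance = |-850| / √34969 = 850/√34969 ≈ 4.55.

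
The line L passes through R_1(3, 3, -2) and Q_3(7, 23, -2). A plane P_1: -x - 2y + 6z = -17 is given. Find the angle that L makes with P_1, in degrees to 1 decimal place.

A direction vector for L is Q_3 − R_1 = (4, 20, 0).
sin θ = |n·v| / (|n||v|) = |-44| / (√41 · √416) = 0.33691.
θ ≈ 19.7°.

19.7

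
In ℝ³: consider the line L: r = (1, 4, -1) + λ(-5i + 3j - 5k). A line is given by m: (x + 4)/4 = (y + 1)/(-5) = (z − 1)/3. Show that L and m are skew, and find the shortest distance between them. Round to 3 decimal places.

6.175

m has direction (4, -5, 3) through (-4, -1, 1).
Common perpendicular direction n = (-5, 3, -5) × (4, -5, 3) = (-16, -5, 13).
With w = (-4, -1, 1) − (1, 4, -1) = (-5, -5, 2), w · n = 131.
Since n ≠ 0 the lines are not parallel, and w · n = 131 ≠ 0 so they do not intersect; hence they are skew.
Distance = |w · n| / |n| = |131| / √450 ≈ 6.175.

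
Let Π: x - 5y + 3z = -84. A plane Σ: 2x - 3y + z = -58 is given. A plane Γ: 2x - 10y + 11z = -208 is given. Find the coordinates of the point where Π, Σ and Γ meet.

(-10, 10, -8)

Solving the 3×3 linear system x - 5y + 3z = -84, 2x - 3y + z = -58, 2x - 10y + 11z = -208 (e.g. by elimination or Cramer's rule, determinant = 35) gives (-10, 10, -8).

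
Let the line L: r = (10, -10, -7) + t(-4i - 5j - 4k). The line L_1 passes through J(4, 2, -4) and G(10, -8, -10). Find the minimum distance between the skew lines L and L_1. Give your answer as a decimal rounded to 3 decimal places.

A direction vector for L_1 is G − J = (6, -10, -6).
Common perpendicular direction n = (-4, -5, -4) × (6, -10, -6) = (-10, -48, 70).
With w = (4, 2, -4) − (10, -10, -7) = (-6, 12, 3), w · n = -306.
Distance = |w · n| / |n| = |-306| / √7304 ≈ 3.580.

3.580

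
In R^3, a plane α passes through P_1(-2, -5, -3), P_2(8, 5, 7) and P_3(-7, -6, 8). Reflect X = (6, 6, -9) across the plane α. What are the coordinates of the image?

P_1P_2 = (10, 10, 10), P_1P_3 = (-5, -1, 11); a normal to α is P_1P_2 × P_1P_3 = (120, -160, 40).
Using P_1: α has equation 120x - 160y + 40z = 440.
λ = (n·X − d)/|n|² = (-600 − 440)/41600 = -1/40.
Reflection = X − 2λn = (6, 6, -9) − (-1/20)·(120, -160, 40) = (12, -2, -7).

(12, -2, -7)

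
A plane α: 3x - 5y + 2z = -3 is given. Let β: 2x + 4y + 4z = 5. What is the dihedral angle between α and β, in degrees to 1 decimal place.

cos θ = |n₁·n₂| / (|n₁||n₂|) = |-6| / (√38 · √36).
θ = arccos(0.16222) ≈ 80.7°.

80.7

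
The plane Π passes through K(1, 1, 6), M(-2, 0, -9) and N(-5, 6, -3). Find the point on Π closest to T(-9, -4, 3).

KM = (-3, -1, -15), KN = (-6, 5, -9); a normal to Π is KM × KN = (84, 63, -21).
Using K: Π has equation 84x + 63y - 21z = 21.
Foot = T − λn with λ = (n·T − d)/|n|² = (-1071 − 21)/11466 = -2/21.
Foot = (-9, -4, 3) − (-2/21)·(84, 63, -21) = (-1, 2, 1).

(-1, 2, 1)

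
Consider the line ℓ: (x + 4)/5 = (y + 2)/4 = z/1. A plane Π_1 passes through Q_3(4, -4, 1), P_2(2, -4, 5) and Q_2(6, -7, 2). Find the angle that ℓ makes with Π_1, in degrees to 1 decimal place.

77.8

ℓ has direction (5, 4, 1) through (-4, -2, 0).
Q_3P_2 = (-2, 0, 4), Q_3Q_2 = (2, -3, 1); a normal to Π_1 is Q_3P_2 × Q_3Q_2 = (12, 10, 6).
Using Q_3: Π_1 has equation 12x + 10y + 6z = 14.
sin θ = |n·v| / (|n||v|) = |106| / (√280 · √42) = 0.97747.
θ ≈ 77.8°.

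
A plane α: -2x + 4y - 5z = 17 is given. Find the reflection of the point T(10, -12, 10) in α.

λ = (n·T − d)/|n|² = (-118 − 17)/45 = -3.
Reflection = T − 2λn = (10, -12, 10) − (-6)·(-2, 4, -5) = (-2, 12, -20).

(-2, 12, -20)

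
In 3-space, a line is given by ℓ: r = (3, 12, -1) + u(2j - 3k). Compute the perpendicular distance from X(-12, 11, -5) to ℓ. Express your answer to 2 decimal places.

15.31

Taking (3, 12, -1) on ℓ with direction v = (0, 2, -3): w = X − (3, 12, -1) = (-15, -1, -4), and w × v = (11, -45, -30).
Distance = |w × v| / |v| = √3046 / √13 ≈ 15.31.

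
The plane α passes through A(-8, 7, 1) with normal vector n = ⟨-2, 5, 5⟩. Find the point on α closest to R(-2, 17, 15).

α: n·r = n·A gives -2x + 5y + 5z = 56.
Foot = R − λn with λ = (n·R − d)/|n|² = (164 − 56)/54 = 2.
Foot = (-2, 17, 15) − 2·(-2, 5, 5) = (2, 7, 5).

(2, 7, 5)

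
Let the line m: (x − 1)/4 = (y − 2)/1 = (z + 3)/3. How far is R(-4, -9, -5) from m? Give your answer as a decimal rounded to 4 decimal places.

9.8664

m has direction (4, 1, 3) through (1, 2, -3).
Taking (1, 2, -3) on m with direction v = (4, 1, 3): w = R − (1, 2, -3) = (-5, -11, -2), and w × v = (-31, 7, 39).
Distance = |w × v| / |v| = √2531 / √26 ≈ 9.8664.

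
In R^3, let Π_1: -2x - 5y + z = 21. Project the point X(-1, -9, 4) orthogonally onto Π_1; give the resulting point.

Foot = X − λn with λ = (n·X − d)/|n|² = (51 − 21)/30 = 1.
Foot = (-1, -9, 4) − 1·(-2, -5, 1) = (1, -4, 3).

(1, -4, 3)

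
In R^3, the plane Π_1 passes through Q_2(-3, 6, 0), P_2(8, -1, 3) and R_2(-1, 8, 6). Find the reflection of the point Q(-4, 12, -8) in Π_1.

Q_2P_2 = (11, -7, 3), Q_2R_2 = (2, 2, 6); a normal to Π_1 is Q_2P_2 × Q_2R_2 = (-48, -60, 36).
Using Q_2: Π_1 has equation -48x - 60y + 36z = -216.
λ = (n·Q − d)/|n|² = (-816 − (-216))/7200 = -1/12.
Reflection = Q − 2λn = (-4, 12, -8) − (-1/6)·(-48, -60, 36) = (-12, 2, -2).

(-12, 2, -2)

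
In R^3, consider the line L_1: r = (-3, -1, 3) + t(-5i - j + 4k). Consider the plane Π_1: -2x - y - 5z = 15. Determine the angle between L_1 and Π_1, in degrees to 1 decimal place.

14.7

sin θ = |n·v| / (|n||v|) = |-9| / (√30 · √42) = 0.25355.
θ ≈ 14.7°.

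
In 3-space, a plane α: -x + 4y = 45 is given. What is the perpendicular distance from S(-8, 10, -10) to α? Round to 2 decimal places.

0.73

n·S − d = (-1)·(-8) + (4)·(10) + (0)·(-10) − 45 = 3; |n| = √17.
Distance = |3| / √17 = 3/√17 ≈ 0.73.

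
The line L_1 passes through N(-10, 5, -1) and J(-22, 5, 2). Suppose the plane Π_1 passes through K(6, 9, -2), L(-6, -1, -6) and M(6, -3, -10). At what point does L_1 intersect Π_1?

(-6, 5, -2)

A direction vector for L_1 is J − N = (-12, 0, 3).
KL = (-12, -10, -4), KM = (0, -12, -8); a normal to Π_1 is KL × KM = (32, -96, 144).
Using K: Π_1 has equation 32x - 96y + 144z = -960.
Substitute r = (-10, 5, -1) + t(-12, 0, 3) into the plane: -944 + 48t = -960, so t = -1/3.
Intersection: (-10, 5, -1) + (-1/3)·(-12, 0, 3) = (-6, 5, -2).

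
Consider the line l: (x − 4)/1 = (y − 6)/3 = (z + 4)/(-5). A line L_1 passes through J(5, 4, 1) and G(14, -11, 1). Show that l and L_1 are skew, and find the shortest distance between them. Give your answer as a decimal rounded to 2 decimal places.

2.01

l has direction (1, 3, -5) through (4, 6, -4).
A direction vector for L_1 is G − J = (9, -15, 0).
Common perpendicular direction n = (1, 3, -5) × (9, -15, 0) = (-75, -45, -42).
With w = (5, 4, 1) − (4, 6, -4) = (1, -2, 5), w · n = -195.
Since n ≠ 0 the lines are not parallel, and w · n = -195 ≠ 0 so they do not intersect; hence they are skew.
Distance = |w · n| / |n| = |-195| / √9414 ≈ 2.01.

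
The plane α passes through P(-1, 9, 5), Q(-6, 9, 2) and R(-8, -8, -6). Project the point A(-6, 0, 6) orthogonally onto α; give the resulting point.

(-3, 2, 1)

PQ = (-5, 0, -3), PR = (-7, -17, -11); a normal to α is PQ × PR = (-51, -34, 85).
Using P: α has equation -51x - 34y + 85z = 170.
Foot = A − λn with λ = (n·A − d)/|n|² = (816 − 170)/10982 = 1/17.
Foot = (-6, 0, 6) − (1/17)·(-51, -34, 85) = (-3, 2, 1).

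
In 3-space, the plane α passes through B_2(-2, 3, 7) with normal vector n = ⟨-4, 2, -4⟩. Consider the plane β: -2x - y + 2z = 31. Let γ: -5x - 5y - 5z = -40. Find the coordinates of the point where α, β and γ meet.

α: n·r = n·B_2 gives -4x + 2y - 4z = -14.
Solving the 3×3 linear system -4x + 2y - 4z = -14, -2x - y + 2z = 31, -5x - 5y - 5z = -40 (e.g. by elimination or Cramer's rule, determinant = -120) gives (-6, 3, 11).

(-6, 3, 11)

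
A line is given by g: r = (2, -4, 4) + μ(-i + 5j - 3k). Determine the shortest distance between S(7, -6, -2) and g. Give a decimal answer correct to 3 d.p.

Taking (2, -4, 4) on g with direction v = (-1, 5, -3): w = S − (2, -4, 4) = (5, -2, -6), and w × v = (36, 21, 23).
Distance = |w × v| / |v| = √2266 / √35 ≈ 8.046.

8.046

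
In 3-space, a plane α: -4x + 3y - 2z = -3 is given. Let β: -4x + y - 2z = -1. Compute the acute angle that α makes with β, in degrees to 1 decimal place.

21.3

cos θ = |n₁·n₂| / (|n₁||n₂|) = |23| / (√29 · √21).
θ = arccos(0.93201) ≈ 21.3°.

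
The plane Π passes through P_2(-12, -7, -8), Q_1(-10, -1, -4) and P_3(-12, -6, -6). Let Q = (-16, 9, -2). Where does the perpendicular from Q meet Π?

P_2Q_1 = (2, 6, 4), P_2P_3 = (0, 1, 2); a normal to Π is P_2Q_1 × P_2P_3 = (8, -4, 2).
Using P_2: Π has equation 8x - 4y + 2z = -84.
Foot = Q − λn with λ = (n·Q − d)/|n|² = (-168 − (-84))/84 = -1.
Foot = (-16, 9, -2) − (-1)·(8, -4, 2) = (-8, 5, 0).

(-8, 5, 0)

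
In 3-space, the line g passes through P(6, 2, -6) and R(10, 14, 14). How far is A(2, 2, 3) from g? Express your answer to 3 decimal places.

A direction vector for g is R − P = (4, 12, 20).
Taking (6, 2, -6) on g with direction v = (4, 12, 20): w = A − (6, 2, -6) = (-4, 0, 9), and w × v = (-108, 116, -48).
Distance = |w × v| / |v| = √27424 / √560 ≈ 6.998.

6.998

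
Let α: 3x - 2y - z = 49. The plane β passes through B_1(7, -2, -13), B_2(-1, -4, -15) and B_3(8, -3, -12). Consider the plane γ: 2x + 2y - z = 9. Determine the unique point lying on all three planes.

B_1B_2 = (-8, -2, -2), B_1B_3 = (1, -1, 1); a normal to β is B_1B_2 × B_1B_3 = (-4, 6, 10).
Using B_1: β has equation -4x + 6y + 10z = -170.
Solving the 3×3 linear system 3x - 2y - z = 49, -4x + 6y + 10z = -170, 2x + 2y - z = 9 (e.g. by elimination or Cramer's rule, determinant = -90) gives (8, -8, -9).

(8, -8, -9)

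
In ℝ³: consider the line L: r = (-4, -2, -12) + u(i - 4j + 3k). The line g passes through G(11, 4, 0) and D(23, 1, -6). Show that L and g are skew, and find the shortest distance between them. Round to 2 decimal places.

18.43

A direction vector for g is D − G = (12, -3, -6).
Common perpendicular direction n = (1, -4, 3) × (12, -3, -6) = (33, 42, 45).
With w = (11, 4, 0) − (-4, -2, -12) = (15, 6, 12), w · n = 1287.
Since n ≠ 0 the lines are not parallel, and w · n = 1287 ≠ 0 so they do not intersect; hence they are skew.
Distance = |w · n| / |n| = |1287| / √4878 ≈ 18.43.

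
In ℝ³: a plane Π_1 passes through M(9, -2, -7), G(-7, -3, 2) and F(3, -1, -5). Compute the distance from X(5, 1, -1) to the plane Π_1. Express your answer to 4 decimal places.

MG = (-16, -1, 9), MF = (-6, 1, 2); a normal to Π_1 is MG × MF = (-11, -22, -22).
Using M: Π_1 has equation -11x - 22y - 22z = 99.
n·X − d = (-11)·(5) + (-22)·(1) + (-22)·(-1) − 99 = -154; |n| = √1089.
Distance = |-154| / √1089 = 154/√1089 ≈ 4.6667.

4.6667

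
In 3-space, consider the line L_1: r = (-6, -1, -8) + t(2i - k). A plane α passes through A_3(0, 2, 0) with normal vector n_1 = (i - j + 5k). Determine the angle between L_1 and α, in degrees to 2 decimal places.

α: n_1·r = n_1·A_3 gives x - y + 5z = -2.
sin θ = |n·v| / (|n||v|) = |-3| / (√27 · √5) = 0.25820.
θ ≈ 14.96°.

14.96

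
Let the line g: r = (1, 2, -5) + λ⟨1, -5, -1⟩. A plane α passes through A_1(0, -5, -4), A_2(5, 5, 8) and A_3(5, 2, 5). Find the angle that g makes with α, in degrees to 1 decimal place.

28.1

A_1A_2 = (5, 10, 12), A_1A_3 = (5, 7, 9); a normal to α is A_1A_2 × A_1A_3 = (6, 15, -15).
Using A_1: α has equation 6x + 15y - 15z = -15.
sin θ = |n·v| / (|n||v|) = |-54| / (√486 · √27) = 0.47140.
θ ≈ 28.1°.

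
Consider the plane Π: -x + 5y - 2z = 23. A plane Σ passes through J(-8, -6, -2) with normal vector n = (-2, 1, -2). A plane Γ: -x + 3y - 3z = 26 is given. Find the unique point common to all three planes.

(1, 2, -7)

Σ: n·r = n·J gives -2x + y - 2z = 14.
Solving the 3×3 linear system -x + 5y - 2z = 23, -2x + y - 2z = 14, -x + 3y - 3z = 26 (e.g. by elimination or Cramer's rule, determinant = -13) gives (1, 2, -7).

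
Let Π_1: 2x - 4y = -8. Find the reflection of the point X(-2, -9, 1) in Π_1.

λ = (n·X − d)/|n|² = (32 − (-8))/20 = 2.
Reflection = X − 2λn = (-2, -9, 1) − 4·(2, -4, 0) = (-10, 7, 1).

(-10, 7, 1)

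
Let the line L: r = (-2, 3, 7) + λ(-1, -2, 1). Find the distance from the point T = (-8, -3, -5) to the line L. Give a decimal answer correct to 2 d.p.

Taking (-2, 3, 7) on L with direction v = (-1, -2, 1): w = T − (-2, 3, 7) = (-6, -6, -12), and w × v = (-30, 18, 6).
Distance = |w × v| / |v| = √1260 / √6 ≈ 14.49.

14.49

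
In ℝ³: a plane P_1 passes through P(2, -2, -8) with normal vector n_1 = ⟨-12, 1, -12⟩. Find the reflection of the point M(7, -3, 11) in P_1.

P_1: n_1·r = n_1·P gives -12x + y - 12z = 70.
λ = (n·M − d)/|n|² = (-219 − 70)/289 = -1.
Reflection = M − 2λn = (7, -3, 11) − (-2)·(-12, 1, -12) = (-17, -1, -13).

(-17, -1, -13)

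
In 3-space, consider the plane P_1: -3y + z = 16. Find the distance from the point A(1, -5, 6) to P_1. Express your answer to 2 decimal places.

1.58

n·A − d = (0)·(1) + (-3)·(-5) + (1)·(6) − 16 = 5; |n| = √10.
Distance = |5| / √10 = 5/√10 ≈ 1.58.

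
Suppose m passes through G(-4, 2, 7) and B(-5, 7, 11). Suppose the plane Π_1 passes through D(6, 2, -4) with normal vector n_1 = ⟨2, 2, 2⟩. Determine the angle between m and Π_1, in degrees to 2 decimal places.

A direction vector for m is B − G = (-1, 5, 4).
Π_1: n_1·r = n_1·D gives 2x + 2y + 2z = 8.
sin θ = |n·v| / (|n||v|) = |16| / (√12 · √42) = 0.71270.
θ ≈ 45.45°.

45.45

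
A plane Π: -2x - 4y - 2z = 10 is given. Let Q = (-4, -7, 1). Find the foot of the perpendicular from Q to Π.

(-2, -3, 3)

Foot = Q − λn with λ = (n·Q − d)/|n|² = (34 − 10)/24 = 1.
Foot = (-4, -7, 1) − 1·(-2, -4, -2) = (-2, -3, 3).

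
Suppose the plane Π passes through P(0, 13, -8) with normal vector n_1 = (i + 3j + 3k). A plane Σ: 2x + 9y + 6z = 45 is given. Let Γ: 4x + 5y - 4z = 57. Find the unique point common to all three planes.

(6, 5, -2)

Π: n_1·r = n_1·P gives x + 3y + 3z = 15.
Solving the 3×3 linear system x + 3y + 3z = 15, 2x + 9y + 6z = 45, 4x + 5y - 4z = 57 (e.g. by elimination or Cramer's rule, determinant = -48) gives (6, 5, -2).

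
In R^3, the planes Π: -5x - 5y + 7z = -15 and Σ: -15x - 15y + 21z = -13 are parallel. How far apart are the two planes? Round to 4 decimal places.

1.0720

Rescale Σ by 1/3: -5x - 5y + 7z = -13/3. Then distance = |-15 − (-13/3)| / √99 ≈ 1.0720.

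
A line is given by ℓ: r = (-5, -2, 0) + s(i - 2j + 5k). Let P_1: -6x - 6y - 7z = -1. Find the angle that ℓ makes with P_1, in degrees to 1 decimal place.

sin θ = |n·v| / (|n||v|) = |-29| / (√121 · √30) = 0.48133.
θ ≈ 28.8°.

28.8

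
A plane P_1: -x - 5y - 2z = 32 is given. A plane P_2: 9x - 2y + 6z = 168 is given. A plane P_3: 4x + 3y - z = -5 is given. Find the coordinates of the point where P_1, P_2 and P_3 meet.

(10, -12, 9)

Solving the 3×3 linear system -x - 5y - 2z = 32, 9x - 2y + 6z = 168, 4x + 3y - z = -5 (e.g. by elimination or Cramer's rule, determinant = -219) gives (10, -12, 9).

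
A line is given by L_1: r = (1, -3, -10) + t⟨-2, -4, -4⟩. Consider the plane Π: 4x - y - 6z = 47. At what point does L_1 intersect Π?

Substitute r = (1, -3, -10) + t(-2, -4, -4) into the plane: 67 + 20t = 47, so t = -1.
Intersection: (1, -3, -10) + (-1)·(-2, -4, -4) = (3, 1, -6).

(3, 1, -6)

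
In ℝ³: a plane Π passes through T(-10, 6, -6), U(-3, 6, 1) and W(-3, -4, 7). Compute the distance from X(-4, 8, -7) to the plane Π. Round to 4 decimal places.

TU = (7, 0, 7), TW = (7, -10, 13); a normal to Π is TU × TW = (70, -42, -70).
Using T: Π has equation 70x - 42y - 70z = -532.
n·X − d = (70)·(-4) + (-42)·(8) + (-70)·(-7) − (-532) = 406; |n| = √11564.
Distance = |406| / √11564 = 406/√11564 ≈ 3.7755.

3.7755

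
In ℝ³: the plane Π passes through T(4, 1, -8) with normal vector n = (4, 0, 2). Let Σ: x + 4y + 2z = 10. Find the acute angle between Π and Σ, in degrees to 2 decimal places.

67.02

Π: n·r = n·T gives 4x + 2z = 0.
cos θ = |n₁·n₂| / (|n₁||n₂|) = |8| / (√20 · √21).
θ = arccos(0.39036) ≈ 67.02°.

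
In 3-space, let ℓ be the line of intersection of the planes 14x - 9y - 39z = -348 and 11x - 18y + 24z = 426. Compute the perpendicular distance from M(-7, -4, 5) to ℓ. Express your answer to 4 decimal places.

Direction of ℓ: (14, -9, -39) × (11, -18, 24) = (-918, -765, -153).
A point on ℓ: solving the two plane equations with x = 6 gives (6, -4, 12).
Taking (6, -4, 12) on ℓ with direction v = (-918, -765, -153): w = M − (6, -4, 12) = (-13, 0, -7), and w × v = (-5355, 4437, 9945).
Distance = |w × v| / |v| = √147266019 / √1451358 ≈ 10.0731.

10.0731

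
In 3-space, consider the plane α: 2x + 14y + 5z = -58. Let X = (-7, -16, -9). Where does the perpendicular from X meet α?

(-5, -2, -4)

Foot = X − λn with λ = (n·X − d)/|n|² = (-283 − (-58))/225 = -1.
Foot = (-7, -16, -9) − (-1)·(2, 14, 5) = (-5, -2, -4).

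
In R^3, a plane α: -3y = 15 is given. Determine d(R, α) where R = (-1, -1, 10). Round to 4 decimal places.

4.0000

n·R − d = (0)·(-1) + (-3)·(-1) + (0)·(10) − 15 = -12; |n| = √9.
Distance = |-12| / √9 = 12/√9 ≈ 4.0000.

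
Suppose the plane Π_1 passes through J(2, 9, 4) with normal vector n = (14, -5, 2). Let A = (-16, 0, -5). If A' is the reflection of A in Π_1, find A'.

Π_1: n·r = n·J gives 14x - 5y + 2z = -9.
λ = (n·A − d)/|n|² = (-234 − (-9))/225 = -1.
Reflection = A − 2λn = (-16, 0, -5) − (-2)·(14, -5, 2) = (12, -10, -1).

(12, -10, -1)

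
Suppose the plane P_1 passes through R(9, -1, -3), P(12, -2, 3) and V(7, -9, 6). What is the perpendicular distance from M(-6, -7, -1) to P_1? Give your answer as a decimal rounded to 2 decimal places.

6.61

RP = (3, -1, 6), RV = (-2, -8, 9); a normal to P_1 is RP × RV = (39, -39, -26).
Using R: P_1 has equation 39x - 39y - 26z = 468.
n·M − d = (39)·(-6) + (-39)·(-7) + (-26)·(-1) − 468 = -403; |n| = √3718.
Distance = |-403| / √3718 = 403/√3718 ≈ 6.61.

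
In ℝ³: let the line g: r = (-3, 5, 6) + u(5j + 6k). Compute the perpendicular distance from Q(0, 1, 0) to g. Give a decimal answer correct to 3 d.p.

Taking (-3, 5, 6) on g with direction v = (0, 5, 6): w = Q − (-3, 5, 6) = (3, -4, -6), and w × v = (6, -18, 15).
Distance = |w × v| / |v| = √585 / √61 ≈ 3.097.

3.097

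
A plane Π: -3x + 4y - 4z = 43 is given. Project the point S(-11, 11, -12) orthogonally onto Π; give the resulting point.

(-5, 3, -4)

Foot = S − λn with λ = (n·S − d)/|n|² = (125 − 43)/41 = 2.
Foot = (-11, 11, -12) − 2·(-3, 4, -4) = (-5, 3, -4).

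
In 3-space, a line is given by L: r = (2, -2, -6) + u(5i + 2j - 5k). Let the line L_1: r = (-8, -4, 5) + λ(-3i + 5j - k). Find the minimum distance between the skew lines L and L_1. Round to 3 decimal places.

Common perpendicular direction n = (5, 2, -5) × (-3, 5, -1) = (23, 20, 31).
With w = (-8, -4, 5) − (2, -2, -6) = (-10, -2, 11), w · n = 71.
Distance = |w · n| / |n| = |71| / √1890 ≈ 1.633.

1.633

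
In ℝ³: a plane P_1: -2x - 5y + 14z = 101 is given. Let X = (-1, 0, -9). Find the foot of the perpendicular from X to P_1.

Foot = X − λn with λ = (n·X − d)/|n|² = (-124 − 101)/225 = -1.
Foot = (-1, 0, -9) − (-1)·(-2, -5, 14) = (-3, -5, 5).

(-3, -5, 5)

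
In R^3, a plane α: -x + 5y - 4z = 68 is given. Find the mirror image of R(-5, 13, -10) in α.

λ = (n·R − d)/|n|² = (110 − 68)/42 = 1.
Reflection = R − 2λn = (-5, 13, -10) − 2·(-1, 5, -4) = (-3, 3, -2).

(-3, 3, -2)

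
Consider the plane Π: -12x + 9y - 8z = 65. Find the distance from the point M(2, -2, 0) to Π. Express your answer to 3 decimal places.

n·M − d = (-12)·(2) + (9)·(-2) + (-8)·(0) − 65 = -107; |n| = √289.
Distance = |-107| / √289 = 107/√289 ≈ 6.294.

6.294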